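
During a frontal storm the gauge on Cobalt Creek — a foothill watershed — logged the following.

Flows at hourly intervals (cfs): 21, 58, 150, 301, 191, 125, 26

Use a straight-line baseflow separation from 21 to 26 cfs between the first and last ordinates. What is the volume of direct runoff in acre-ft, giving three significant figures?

V ≈ 58.5 acre-ft

Direct-runoff ordinates (Q − Q_b): 0.00, 36.17, 127.33, 277.50, 166.67, 99.83, 0.00 cfs.
ΣQ_DR = 707.5 cfs.
With Δt = 1 h = 3600 s, V = ΣQ_DR · Δt = 707.5 × 3600 = 2.55 × 10^6 ft³ = 58.5 acre-ft.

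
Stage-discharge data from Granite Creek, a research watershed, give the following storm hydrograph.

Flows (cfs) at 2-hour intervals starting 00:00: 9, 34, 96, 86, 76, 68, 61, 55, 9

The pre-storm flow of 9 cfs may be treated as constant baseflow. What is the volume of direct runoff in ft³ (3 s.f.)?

V ≈ 2.97 × 10^6 ft³

Direct-runoff ordinates (Q − Q_b): 0.0, 25.0, 87.0, 77.0, 67.0, 59.0, 52.0, 46.0, 0.0 cfs.
ΣQ_DR = 413.0 cfs.
With Δt = 2 h = 7200 s, V = ΣQ_DR · Δt = 413.0 × 7200 = 2.97 × 10^6 ft³.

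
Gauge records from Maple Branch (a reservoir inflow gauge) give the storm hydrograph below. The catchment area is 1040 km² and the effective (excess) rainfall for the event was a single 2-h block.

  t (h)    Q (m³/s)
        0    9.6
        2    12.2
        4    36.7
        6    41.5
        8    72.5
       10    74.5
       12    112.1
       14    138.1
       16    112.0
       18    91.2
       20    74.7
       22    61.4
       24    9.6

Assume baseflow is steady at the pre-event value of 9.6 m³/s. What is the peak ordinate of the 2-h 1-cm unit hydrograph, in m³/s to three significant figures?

Direct runoff: 0.0, 2.6, 27.1, 31.9, 62.9, 64.9, 102.5, 128.5, 102.4, 81.6, 65.1, 51.8, 0.0 m³/s; ΣQ_DR = 721.3 m³/s, peak = 128.5 m³/s.
Runoff depth d = ΣQ_DR·Δt / A = 721.3 × 7200 / (1040 km²) = 4.994 mm.
The 1-cm UH is the DRH scaled by (10 mm)/d, so U_p = 128.5 × 10/4.994 = 257 m³/s.

U_p ≈ 257 m³/s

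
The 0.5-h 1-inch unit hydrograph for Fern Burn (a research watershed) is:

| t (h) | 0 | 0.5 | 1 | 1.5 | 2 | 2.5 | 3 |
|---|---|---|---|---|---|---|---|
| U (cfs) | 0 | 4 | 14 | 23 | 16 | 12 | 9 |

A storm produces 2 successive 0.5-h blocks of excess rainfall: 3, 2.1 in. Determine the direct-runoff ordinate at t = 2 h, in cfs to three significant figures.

By discrete convolution, Q_j = Σ (P_i / 1 in) · U_{j−i}.
At t = 2 h (j=4): Q = (3/1)·16 + (2.1/1)·23 = 96.3 cfs.

Q ≈ 96.3 cfs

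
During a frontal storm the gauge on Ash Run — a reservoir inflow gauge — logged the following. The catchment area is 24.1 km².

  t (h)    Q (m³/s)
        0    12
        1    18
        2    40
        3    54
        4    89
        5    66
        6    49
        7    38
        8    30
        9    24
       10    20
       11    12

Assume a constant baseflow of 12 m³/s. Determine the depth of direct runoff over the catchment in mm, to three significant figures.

d ≈ 46.0 mm

Direct runoff: 0.0, 6.0, 28.0, 42.0, 77.0, 54.0, 37.0, 26.0, 18.0, 12.0, 8.0, 0.0 m³/s; ΣQ_DR = 308.0 m³/s.
V = ΣQ_DR · Δt = 308.0 × 3600 s = 1.109 × 10^6 m³.
Over A = 24.1 km², depth = V / A = 46.0 mm.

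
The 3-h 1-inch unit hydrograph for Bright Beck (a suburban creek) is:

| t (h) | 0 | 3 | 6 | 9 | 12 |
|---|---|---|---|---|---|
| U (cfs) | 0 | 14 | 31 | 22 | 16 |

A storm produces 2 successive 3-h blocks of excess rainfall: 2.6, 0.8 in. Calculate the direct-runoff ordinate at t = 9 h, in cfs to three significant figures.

Q ≈ 82.0 cfs

By discrete convolution, Q_j = Σ (P_i / 1 in) · U_{j−i}.
At t = 9 h (j=3): Q = (2.6/1)·22 + (0.8/1)·31 = 82.0 cfs.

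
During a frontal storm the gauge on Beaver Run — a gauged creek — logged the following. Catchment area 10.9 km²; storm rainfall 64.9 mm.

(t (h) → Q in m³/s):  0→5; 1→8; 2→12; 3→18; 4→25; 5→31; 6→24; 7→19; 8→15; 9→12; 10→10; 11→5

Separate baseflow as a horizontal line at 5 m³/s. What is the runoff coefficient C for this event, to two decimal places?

C ≈ 0.63

ΣQ_DR = 124.0 m³/s; V = ΣQ_DR·Δt = 4.464 × 10^5 m³.
Runoff depth d = V / A = 40.95 mm.
C = d / P = 40.95 / 64.9 = 0.63.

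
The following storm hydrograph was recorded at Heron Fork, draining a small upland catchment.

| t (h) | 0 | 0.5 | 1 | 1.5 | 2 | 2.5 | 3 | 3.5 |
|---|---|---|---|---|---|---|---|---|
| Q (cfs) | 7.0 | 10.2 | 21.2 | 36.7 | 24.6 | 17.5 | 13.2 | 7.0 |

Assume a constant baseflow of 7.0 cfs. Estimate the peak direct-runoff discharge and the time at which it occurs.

Q_p = 29.7 cfs at t = 1.5 h

Subtracting baseflow gives direct-runoff ordinates: 0.0, 3.2, 14.2, 29.7, 17.6, 10.5, 6.2, 0.0 cfs.
The maximum is 29.7 cfs, occurring at the reading for t = 1.5 h.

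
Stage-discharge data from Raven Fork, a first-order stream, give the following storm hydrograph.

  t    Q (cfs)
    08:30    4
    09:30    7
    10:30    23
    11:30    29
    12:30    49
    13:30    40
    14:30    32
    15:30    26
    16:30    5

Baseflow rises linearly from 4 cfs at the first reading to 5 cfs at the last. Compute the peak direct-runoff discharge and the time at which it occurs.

Q_p = 44.50 cfs at t = 12:30

Subtracting baseflow gives direct-runoff ordinates: 0.00, 2.88, 18.75, 24.62, 44.50, 35.38, 27.25, 21.12, 0.00 cfs.
The maximum is 44.50 cfs, occurring at the reading for t = 12:30.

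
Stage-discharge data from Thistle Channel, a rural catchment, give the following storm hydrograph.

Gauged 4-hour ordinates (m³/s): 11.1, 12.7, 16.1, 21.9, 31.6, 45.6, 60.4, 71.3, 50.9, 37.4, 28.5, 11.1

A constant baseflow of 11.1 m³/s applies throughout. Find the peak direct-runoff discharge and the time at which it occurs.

Q_p = 60.2 m³/s at t = 28 h

Subtracting baseflow gives direct-runoff ordinates: 0.0, 1.6, 5.0, 10.8, 20.5, 34.5, 49.3, 60.2, 39.8, 26.3, 17.4, 0.0 m³/s.
The maximum is 60.2 m³/s, occurring at the reading for t = 28 h.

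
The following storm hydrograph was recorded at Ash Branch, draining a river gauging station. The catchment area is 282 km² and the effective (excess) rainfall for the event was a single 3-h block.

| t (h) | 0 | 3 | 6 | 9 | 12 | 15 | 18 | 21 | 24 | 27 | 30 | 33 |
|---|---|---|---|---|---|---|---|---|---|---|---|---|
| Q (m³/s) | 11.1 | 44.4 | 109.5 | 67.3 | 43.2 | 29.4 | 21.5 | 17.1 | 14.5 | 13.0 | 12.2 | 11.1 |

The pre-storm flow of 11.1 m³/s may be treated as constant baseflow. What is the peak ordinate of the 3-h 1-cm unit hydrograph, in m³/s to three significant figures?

Direct runoff: 0.0, 33.3, 98.4, 56.2, 32.1, 18.3, 10.4, 6.0, 3.4, 1.9, 1.1, 0.0 m³/s; ΣQ_DR = 261.1 m³/s, peak = 98.4 m³/s.
Runoff depth d = ΣQ_DR·Δt / A = 261.1 × 10800 / (282 km²) = 10.00 mm.
The 1-cm UH is the DRH scaled by (10 mm)/d, so U_p = 98.4 × 10/10.00 = 98.4 m³/s.

U_p ≈ 98.4 m³/s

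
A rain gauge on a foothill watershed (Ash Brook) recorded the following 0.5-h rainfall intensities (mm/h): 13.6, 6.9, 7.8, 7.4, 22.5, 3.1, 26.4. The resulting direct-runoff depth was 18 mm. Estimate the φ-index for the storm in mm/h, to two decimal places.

φ ≈ 8.83 mm/h

Only the 3 blocks with intensity above φ contribute runoff: 13.6, 22.5, 26.4 mm/h.
Σ(I−φ)·Δt = d  ⇒  (13.6+22.5+26.4 − 3φ)·0.5 = 18
φ = (62.50 − 18/0.5) / 3 = 8.83 mm/h.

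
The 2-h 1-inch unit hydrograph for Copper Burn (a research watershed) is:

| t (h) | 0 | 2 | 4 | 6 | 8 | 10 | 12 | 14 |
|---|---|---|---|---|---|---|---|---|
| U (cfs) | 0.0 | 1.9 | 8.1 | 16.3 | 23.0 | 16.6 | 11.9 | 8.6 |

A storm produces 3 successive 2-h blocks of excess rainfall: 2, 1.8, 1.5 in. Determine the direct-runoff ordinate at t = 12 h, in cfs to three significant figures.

Q ≈ 88.2 cfs

By discrete convolution, Q_j = Σ (P_i / 1 in) · U_{j−i}.
At t = 12 h (j=6): Q = (2/1)·11.9 + (1.8/1)·16.6 + (1.5/1)·23.0 = 88.2 cfs.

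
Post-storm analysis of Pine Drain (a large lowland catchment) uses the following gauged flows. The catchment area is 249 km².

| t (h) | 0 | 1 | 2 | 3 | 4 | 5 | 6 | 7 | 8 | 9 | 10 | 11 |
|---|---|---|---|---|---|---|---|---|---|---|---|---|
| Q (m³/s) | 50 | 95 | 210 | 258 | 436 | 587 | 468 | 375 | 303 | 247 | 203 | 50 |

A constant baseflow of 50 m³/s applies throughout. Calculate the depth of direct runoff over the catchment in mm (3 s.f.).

Direct runoff: 0.0, 45.0, 160.0, 208.0, 386.0, 537.0, 418.0, 325.0, 253.0, 197.0, 153.0, 0.0 m³/s; ΣQ_DR = 2682 m³/s.
V = ΣQ_DR · Δt = 2682 × 3600 s = 9.655 × 10^6 m³.
Over A = 249 km², depth = V / A = 38.8 mm.

d ≈ 38.8 mm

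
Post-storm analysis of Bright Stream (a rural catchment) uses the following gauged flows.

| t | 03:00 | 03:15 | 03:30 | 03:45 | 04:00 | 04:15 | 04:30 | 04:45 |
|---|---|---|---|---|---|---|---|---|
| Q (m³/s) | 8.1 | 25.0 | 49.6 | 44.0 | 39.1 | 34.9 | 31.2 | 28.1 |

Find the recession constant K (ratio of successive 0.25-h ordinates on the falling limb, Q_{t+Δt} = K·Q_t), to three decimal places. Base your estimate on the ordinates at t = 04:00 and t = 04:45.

Using the recession-limb readings at t = 04:00 and t = 04:45: Q falls from 39.1 to 28.1 m³/s over 3 intervals.
K = (Q₂/Q₁)^(1/3) = (28.1/39.1)^(1/3) = 0.896.

K ≈ 0.896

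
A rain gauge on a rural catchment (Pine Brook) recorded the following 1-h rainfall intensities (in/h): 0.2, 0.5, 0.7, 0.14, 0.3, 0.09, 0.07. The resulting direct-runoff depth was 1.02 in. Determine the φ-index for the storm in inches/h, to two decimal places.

Only the 4 blocks with intensity above φ contribute runoff: 0.2, 0.5, 0.7, 0.3 in/h.
Σ(I−φ)·Δt = d  ⇒  (0.2+0.5+0.7+0.3 − 4φ)·1 = 1.02
φ = (1.700 − 1.02/1) / 4 = 0.17 in/h.

φ ≈ 0.17 in/h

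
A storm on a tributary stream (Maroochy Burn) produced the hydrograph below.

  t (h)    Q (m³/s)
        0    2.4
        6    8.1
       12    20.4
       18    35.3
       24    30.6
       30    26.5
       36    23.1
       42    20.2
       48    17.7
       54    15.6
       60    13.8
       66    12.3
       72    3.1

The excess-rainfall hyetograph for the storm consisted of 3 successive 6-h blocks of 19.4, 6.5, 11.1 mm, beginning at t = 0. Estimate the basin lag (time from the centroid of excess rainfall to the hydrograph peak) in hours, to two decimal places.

Centroid of excess rainfall: t_c = Σ P_i·t̄_i / ΣP_i = 7.6541 h (block centres at 3, 9, 15 h).
Hydrograph peak occurs at t = 18 h, so basin lag t_L = 18 − 7.6541 = 10.35 h.

t_L ≈ 10.35 h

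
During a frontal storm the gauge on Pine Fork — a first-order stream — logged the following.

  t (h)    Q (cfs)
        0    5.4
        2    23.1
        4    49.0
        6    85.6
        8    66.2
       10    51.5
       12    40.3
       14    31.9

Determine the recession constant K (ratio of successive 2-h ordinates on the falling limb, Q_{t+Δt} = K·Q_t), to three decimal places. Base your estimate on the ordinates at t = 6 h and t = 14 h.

Using the recession-limb readings at t = 6 h and t = 14 h: Q falls from 85.6 to 31.9 cfs over 4 intervals.
K = (Q₂/Q₁)^(1/4) = (31.9/85.6)^(1/4) = 0.781.

K ≈ 0.781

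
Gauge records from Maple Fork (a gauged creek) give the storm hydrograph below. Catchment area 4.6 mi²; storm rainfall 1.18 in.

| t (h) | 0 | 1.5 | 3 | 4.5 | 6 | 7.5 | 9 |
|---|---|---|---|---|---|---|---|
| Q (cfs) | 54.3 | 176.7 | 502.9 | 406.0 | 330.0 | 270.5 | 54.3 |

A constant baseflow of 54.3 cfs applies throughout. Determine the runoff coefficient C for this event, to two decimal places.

ΣQ_DR = 1415 cfs; V = ΣQ_DR·Δt = 7.639 × 10^6 ft³.
Runoff depth d = V / A = 0.7148 in.
C = d / P = 0.7148 / 1.18 = 0.61.

C ≈ 0.61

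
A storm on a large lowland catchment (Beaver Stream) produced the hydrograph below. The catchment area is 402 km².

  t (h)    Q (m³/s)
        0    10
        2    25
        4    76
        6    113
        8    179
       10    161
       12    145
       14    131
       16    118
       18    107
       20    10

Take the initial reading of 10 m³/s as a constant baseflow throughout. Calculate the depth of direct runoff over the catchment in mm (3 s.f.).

Direct runoff: 0.0, 15.0, 66.0, 103.0, 169.0, 151.0, 135.0, 121.0, 108.0, 97.0, 0.0 m³/s; ΣQ_DR = 965.0 m³/s.
V = ΣQ_DR · Δt = 965.0 × 7200 s = 6.948 × 10^6 m³.
Over A = 402 km², depth = V / A = 17.3 mm.

d ≈ 17.3 mm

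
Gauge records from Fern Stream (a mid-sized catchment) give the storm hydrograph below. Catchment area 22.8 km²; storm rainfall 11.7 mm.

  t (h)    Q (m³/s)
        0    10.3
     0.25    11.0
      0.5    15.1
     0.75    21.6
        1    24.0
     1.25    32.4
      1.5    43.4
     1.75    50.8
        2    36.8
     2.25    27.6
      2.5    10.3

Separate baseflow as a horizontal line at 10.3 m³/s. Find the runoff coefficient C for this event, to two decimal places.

ΣQ_DR = 170.0 m³/s; V = ΣQ_DR·Δt = 1.530 × 10^5 m³.
Runoff depth d = V / A = 6.711 mm.
C = d / P = 6.711 / 11.7 = 0.57.

C ≈ 0.57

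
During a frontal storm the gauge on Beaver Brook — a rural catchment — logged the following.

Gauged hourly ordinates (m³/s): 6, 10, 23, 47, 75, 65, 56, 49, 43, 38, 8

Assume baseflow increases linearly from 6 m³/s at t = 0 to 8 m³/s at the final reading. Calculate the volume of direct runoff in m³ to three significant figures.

Direct-runoff ordinates (Q − Q_b): 0.00, 3.80, 16.60, 40.40, 68.20, 58.00, 48.80, 41.60, 35.40, 30.20, 0.00 m³/s.
ΣQ_DR = 343.0 m³/s.
With Δt = 1 h = 3600 s, V = ΣQ_DR · Δt = 343.0 × 3600 = 1.23 × 10^6 m³.

V ≈ 1.23 × 10^6 m³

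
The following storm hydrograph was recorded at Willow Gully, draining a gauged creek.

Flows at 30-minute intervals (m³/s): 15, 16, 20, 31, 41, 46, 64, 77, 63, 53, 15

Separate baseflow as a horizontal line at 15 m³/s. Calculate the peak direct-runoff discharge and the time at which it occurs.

Subtracting baseflow gives direct-runoff ordinates: 0.0, 1.0, 5.0, 16.0, 26.0, 31.0, 49.0, 62.0, 48.0, 38.0, 0.0 m³/s.
The maximum is 62.0 m³/s, occurring at the reading for t = 3.5 h.

Q_p = 62.0 m³/s at t = 3.5 h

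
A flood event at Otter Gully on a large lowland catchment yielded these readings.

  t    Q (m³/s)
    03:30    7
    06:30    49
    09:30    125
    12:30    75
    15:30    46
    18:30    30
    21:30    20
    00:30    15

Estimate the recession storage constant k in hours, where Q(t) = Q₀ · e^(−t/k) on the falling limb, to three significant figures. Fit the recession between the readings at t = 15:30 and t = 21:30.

On the falling limb, Q drops from 46 to 20 m³/s between t = 15:30 and t = 21:30 (Δt = 6 h).
k = −Δt / ln(Q₂/Q₁) = −6 / ln(20/46) = 7.20 h.

k ≈ 7.20 h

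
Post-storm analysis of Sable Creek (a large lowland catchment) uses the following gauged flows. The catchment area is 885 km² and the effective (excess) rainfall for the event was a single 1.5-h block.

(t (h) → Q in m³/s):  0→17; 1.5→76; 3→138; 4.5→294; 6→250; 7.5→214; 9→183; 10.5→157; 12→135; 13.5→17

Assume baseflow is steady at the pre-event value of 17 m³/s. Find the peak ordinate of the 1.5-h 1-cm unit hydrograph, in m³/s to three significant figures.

Direct runoff: 0.0, 59.0, 121.0, 277.0, 233.0, 197.0, 166.0, 140.0, 118.0, 0.0 m³/s; ΣQ_DR = 1311 m³/s, peak = 277.0 m³/s.
Runoff depth d = ΣQ_DR·Δt / A = 1311 × 5400 / (885 km²) = 7.999 mm.
The 1-cm UH is the DRH scaled by (10 mm)/d, so U_p = 277.0 × 10/7.999 = 346 m³/s.

U_p ≈ 346 m³/s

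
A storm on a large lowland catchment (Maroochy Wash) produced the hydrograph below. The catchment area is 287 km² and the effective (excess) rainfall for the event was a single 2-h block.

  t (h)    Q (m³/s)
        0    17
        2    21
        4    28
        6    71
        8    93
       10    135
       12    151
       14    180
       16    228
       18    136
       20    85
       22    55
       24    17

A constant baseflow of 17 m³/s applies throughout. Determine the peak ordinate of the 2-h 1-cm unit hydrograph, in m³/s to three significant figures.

U_p ≈ 84.4 m³/s

Direct runoff: 0.0, 4.0, 11.0, 54.0, 76.0, 118.0, 134.0, 163.0, 211.0, 119.0, 68.0, 38.0, 0.0 m³/s; ΣQ_DR = 996.0 m³/s, peak = 211.0 m³/s.
Runoff depth d = ΣQ_DR·Δt / A = 996.0 × 7200 / (287 km²) = 24.99 mm.
The 1-cm UH is the DRH scaled by (10 mm)/d, so U_p = 211.0 × 10/24.99 = 84.4 m³/s.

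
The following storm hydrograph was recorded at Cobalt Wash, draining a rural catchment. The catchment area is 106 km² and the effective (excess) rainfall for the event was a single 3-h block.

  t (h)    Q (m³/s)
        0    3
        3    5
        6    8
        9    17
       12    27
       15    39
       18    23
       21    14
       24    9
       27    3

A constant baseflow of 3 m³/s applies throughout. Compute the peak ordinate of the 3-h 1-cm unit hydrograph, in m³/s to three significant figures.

Direct runoff: 0.0, 2.0, 5.0, 14.0, 24.0, 36.0, 20.0, 11.0, 6.0, 0.0 m³/s; ΣQ_DR = 118.0 m³/s, peak = 36.0 m³/s.
Runoff depth d = ΣQ_DR·Δt / A = 118.0 × 10800 / (106 km²) = 12.02 mm.
The 1-cm UH is the DRH scaled by (10 mm)/d, so U_p = 36.0 × 10/12.02 = 29.9 m³/s.

U_p ≈ 29.9 m³/s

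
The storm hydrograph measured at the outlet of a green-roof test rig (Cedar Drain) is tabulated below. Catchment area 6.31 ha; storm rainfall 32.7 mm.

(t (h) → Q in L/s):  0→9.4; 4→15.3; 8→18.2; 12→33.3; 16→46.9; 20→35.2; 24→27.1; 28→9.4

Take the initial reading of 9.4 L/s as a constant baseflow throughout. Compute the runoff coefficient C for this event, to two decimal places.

ΣQ_DR = 119.6 L/s; V = ΣQ_DR·Δt = 1.722 × 10^6 L.
Runoff depth d = V / A = 27.29 mm.
C = d / P = 27.29 / 32.7 = 0.83.

C ≈ 0.83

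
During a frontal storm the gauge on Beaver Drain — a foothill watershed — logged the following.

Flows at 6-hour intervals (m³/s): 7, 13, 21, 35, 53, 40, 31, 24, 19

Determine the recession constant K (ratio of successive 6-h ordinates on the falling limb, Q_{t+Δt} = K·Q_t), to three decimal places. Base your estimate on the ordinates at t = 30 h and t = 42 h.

Using the recession-limb readings at t = 30 h and t = 42 h: Q falls from 40 to 24 m³/s over 2 intervals.
K = (Q₂/Q₁)^(1/2) = (24/40)^(1/2) = 0.775.

K ≈ 0.775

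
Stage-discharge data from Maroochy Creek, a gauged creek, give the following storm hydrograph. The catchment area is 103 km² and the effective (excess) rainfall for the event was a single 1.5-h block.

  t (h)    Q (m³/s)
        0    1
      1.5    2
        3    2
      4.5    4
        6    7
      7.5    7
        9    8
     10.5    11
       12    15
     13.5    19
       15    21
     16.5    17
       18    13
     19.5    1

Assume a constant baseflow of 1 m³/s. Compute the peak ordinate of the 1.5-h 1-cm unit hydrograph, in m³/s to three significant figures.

Direct runoff: 0.0, 1.0, 1.0, 3.0, 6.0, 6.0, 7.0, 10.0, 14.0, 18.0, 20.0, 16.0, 12.0, 0.0 m³/s; ΣQ_DR = 114.0 m³/s, peak = 20.0 m³/s.
Runoff depth d = ΣQ_DR·Δt / A = 114.0 × 5400 / (103 km²) = 5.977 mm.
The 1-cm UH is the DRH scaled by (10 mm)/d, so U_p = 20.0 × 10/5.977 = 33.5 m³/s.

U_p ≈ 33.5 m³/s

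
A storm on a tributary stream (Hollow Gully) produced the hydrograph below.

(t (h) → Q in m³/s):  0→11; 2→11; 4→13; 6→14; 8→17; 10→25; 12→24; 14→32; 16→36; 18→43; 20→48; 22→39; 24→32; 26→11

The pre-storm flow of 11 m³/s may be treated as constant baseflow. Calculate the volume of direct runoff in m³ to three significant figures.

Direct-runoff ordinates (Q − Q_b): 0.0, 0.0, 2.0, 3.0, 6.0, 14.0, 13.0, 21.0, 25.0, 32.0, 37.0, 28.0, 21.0, 0.0 m³/s.
ΣQ_DR = 202.0 m³/s.
With Δt = 2 h = 7200 s, V = ΣQ_DR · Δt = 202.0 × 7200 = 1.45 × 10^6 m³.

V ≈ 1.45 × 10^6 m³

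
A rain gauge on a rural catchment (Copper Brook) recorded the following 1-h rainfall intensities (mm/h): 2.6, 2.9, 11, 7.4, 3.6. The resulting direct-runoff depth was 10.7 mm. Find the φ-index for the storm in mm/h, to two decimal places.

Only the 2 blocks with intensity above φ contribute runoff: 11, 7.4 mm/h.
Σ(I−φ)·Δt = d  ⇒  (11+7.4 − 2φ)·1 = 10.7
φ = (18.40 − 10.7/1) / 2 = 3.85 mm/h.

φ ≈ 3.85 mm/h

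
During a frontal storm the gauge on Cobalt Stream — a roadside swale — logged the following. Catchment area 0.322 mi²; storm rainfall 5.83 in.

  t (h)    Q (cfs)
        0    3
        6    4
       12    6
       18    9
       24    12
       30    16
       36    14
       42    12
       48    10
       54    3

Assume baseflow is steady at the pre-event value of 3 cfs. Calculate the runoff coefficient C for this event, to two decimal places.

C ≈ 0.29

ΣQ_DR = 59.00 cfs; V = ΣQ_DR·Δt = 1.274 × 10^6 ft³.
Runoff depth d = V / A = 1.704 in.
C = d / P = 1.704 / 5.83 = 0.29.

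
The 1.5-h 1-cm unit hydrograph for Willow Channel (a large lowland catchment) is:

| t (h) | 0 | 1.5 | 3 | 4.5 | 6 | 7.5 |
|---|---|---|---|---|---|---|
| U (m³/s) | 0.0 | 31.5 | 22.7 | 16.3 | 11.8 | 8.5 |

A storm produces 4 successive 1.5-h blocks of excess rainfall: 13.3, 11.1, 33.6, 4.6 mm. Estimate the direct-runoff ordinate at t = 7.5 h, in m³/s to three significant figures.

Q ≈ 89.6 m³/s

By discrete convolution, Q_j = Σ (P_i / 10 mm) · U_{j−i}.
At t = 7.5 h (j=5): Q = (13.3/10)·8.5 + (11.1/10)·11.8 + (33.6/10)·16.3 + (4.6/10)·22.7 = 89.6 m³/s.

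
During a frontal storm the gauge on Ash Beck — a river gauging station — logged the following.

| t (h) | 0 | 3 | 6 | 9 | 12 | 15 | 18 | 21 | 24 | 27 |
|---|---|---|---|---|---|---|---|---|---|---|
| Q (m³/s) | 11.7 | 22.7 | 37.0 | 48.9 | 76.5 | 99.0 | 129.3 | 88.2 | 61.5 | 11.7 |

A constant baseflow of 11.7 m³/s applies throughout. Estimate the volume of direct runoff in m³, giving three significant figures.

V ≈ 5.07 × 10^6 m³

Direct-runoff ordinates (Q − Q_b): 0.0, 11.0, 25.3, 37.2, 64.8, 87.3, 117.6, 76.5, 49.8, 0.0 m³/s.
ΣQ_DR = 469.5 m³/s.
With Δt = 3 h = 10800 s, V = ΣQ_DR · Δt = 469.5 × 10800 = 5.07 × 10^6 m³.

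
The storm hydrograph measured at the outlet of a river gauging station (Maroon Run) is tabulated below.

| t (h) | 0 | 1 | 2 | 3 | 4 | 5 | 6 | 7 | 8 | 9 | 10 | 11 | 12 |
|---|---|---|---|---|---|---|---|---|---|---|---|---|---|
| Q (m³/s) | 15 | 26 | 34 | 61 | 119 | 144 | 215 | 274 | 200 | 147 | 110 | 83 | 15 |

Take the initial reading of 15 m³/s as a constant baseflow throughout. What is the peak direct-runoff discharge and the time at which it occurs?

Q_p = 259.0 m³/s at t = 7 h

Subtracting baseflow gives direct-runoff ordinates: 0.0, 11.0, 19.0, 46.0, 104.0, 129.0, 200.0, 259.0, 185.0, 132.0, 95.0, 68.0, 0.0 m³/s.
The maximum is 259.0 m³/s, occurring at the reading for t = 7 h.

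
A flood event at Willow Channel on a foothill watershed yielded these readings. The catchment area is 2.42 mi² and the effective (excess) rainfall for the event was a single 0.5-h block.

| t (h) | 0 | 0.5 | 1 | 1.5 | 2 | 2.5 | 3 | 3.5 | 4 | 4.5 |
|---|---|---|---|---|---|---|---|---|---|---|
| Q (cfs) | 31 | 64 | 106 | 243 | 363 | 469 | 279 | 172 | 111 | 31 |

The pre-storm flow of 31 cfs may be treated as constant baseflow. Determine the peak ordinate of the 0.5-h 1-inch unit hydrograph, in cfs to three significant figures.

U_p ≈ 878 cfs

Direct runoff: 0.0, 33.0, 75.0, 212.0, 332.0, 438.0, 248.0, 141.0, 80.0, 0.0 cfs; ΣQ_DR = 1559 cfs, peak = 438.0 cfs.
Runoff depth d = ΣQ_DR·Δt / A = 1559 × 1800 / (2.42 mi²) = 0.4991 in.
The 1-inch UH is the DRH scaled by (1 in)/d, so U_p = 438.0 × 1/0.4991 = 878 cfs.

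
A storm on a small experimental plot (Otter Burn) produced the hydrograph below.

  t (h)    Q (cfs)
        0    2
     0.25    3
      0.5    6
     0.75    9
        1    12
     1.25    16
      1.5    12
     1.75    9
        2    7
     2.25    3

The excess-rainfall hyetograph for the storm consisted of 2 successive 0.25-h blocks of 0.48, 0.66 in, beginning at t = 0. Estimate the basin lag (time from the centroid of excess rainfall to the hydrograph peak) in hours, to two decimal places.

Centroid of excess rainfall: t_c = Σ P_i·t̄_i / ΣP_i = 0.2697 h (block centres at 0.125, 0.375 h).
Hydrograph peak occurs at t = 1.25 h, so basin lag t_L = 1.25 − 0.2697 = 0.98 h.

t_L ≈ 0.98 h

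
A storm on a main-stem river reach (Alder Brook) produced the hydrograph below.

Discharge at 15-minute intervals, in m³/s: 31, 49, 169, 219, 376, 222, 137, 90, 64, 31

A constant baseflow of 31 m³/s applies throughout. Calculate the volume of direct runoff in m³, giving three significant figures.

Direct-runoff ordinates (Q − Q_b): 0.0, 18.0, 138.0, 188.0, 345.0, 191.0, 106.0, 59.0, 33.0, 0.0 m³/s.
ΣQ_DR = 1078 m³/s.
With Δt = 0.25 h = 900 s, V = ΣQ_DR · Δt = 1078 × 900 = 9.70 × 10^5 m³.

V ≈ 9.70 × 10^5 m³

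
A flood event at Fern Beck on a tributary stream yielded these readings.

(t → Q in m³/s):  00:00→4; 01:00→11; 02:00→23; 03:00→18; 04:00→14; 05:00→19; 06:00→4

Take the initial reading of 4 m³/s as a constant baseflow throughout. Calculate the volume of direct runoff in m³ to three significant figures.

Direct-runoff ordinates (Q − Q_b): 0.0, 7.0, 19.0, 14.0, 10.0, 15.0, 0.0 m³/s.
ΣQ_DR = 65.00 m³/s.
With Δt = 1 h = 3600 s, V = ΣQ_DR · Δt = 65.00 × 3600 = 2.34 × 10^5 m³.

V ≈ 2.34 × 10^5 m³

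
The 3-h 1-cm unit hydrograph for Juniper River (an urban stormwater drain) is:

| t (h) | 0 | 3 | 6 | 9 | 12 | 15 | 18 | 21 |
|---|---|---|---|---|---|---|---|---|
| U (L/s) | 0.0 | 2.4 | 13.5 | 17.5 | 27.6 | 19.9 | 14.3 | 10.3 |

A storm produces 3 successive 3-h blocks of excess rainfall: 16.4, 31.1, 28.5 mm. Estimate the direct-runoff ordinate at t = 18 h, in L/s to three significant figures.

By discrete convolution, Q_j = Σ (P_i / 10 mm) · U_{j−i}.
At t = 18 h (j=6): Q = (16.4/10)·14.3 + (31.1/10)·19.9 + (28.5/10)·27.6 = 164 L/s.

Q ≈ 164 L/s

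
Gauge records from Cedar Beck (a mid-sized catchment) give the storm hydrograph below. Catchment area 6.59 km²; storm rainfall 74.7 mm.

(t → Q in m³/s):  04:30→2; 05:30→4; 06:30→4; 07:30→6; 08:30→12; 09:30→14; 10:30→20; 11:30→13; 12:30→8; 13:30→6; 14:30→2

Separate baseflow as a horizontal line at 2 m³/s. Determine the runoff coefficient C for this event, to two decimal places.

ΣQ_DR = 69.00 m³/s; V = ΣQ_DR·Δt = 2.484 × 10^5 m³.
Runoff depth d = V / A = 37.69 mm.
C = d / P = 37.69 / 74.7 = 0.50.

C ≈ 0.50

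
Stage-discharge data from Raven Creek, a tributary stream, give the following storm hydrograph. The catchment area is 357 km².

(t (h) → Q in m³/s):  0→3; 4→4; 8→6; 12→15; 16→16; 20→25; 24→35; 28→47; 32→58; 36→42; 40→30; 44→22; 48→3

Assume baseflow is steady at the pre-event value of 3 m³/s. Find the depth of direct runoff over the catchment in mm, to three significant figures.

Direct runoff: 0.0, 1.0, 3.0, 12.0, 13.0, 22.0, 32.0, 44.0, 55.0, 39.0, 27.0, 19.0, 0.0 m³/s; ΣQ_DR = 267.0 m³/s.
V = ΣQ_DR · Δt = 267.0 × 14400 s = 3.845 × 10^6 m³.
Over A = 357 km², depth = V / A = 10.8 mm.

d ≈ 10.8 mm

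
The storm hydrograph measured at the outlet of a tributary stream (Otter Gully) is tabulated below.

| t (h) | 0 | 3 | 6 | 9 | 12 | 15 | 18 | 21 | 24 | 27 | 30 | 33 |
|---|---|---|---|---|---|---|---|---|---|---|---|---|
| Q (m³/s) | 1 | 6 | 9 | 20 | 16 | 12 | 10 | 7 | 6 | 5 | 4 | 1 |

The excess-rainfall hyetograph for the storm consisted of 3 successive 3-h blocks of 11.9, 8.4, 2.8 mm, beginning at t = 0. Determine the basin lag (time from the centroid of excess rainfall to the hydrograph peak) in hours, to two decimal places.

t_L ≈ 5.68 h

Centroid of excess rainfall: t_c = Σ P_i·t̄_i / ΣP_i = 3.3182 h (block centres at 1.5, 4.5, 7.5 h).
Hydrograph peak occurs at t = 9 h, so basin lag t_L = 9 − 3.3182 = 5.68 h.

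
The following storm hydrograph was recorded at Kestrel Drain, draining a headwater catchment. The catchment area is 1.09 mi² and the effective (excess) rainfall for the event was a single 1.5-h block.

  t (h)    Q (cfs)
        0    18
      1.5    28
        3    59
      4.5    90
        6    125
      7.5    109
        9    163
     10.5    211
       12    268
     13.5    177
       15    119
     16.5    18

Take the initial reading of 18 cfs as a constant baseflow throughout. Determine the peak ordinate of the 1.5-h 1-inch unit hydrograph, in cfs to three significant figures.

U_p ≈ 100 cfs

Direct runoff: 0.0, 10.0, 41.0, 72.0, 107.0, 91.0, 145.0, 193.0, 250.0, 159.0, 101.0, 0.0 cfs; ΣQ_DR = 1169 cfs, peak = 250.0 cfs.
Runoff depth d = ΣQ_DR·Δt / A = 1169 × 5400 / (1.09 mi²) = 2.493 in.
The 1-inch UH is the DRH scaled by (1 in)/d, so U_p = 250.0 × 1/2.493 = 100 cfs.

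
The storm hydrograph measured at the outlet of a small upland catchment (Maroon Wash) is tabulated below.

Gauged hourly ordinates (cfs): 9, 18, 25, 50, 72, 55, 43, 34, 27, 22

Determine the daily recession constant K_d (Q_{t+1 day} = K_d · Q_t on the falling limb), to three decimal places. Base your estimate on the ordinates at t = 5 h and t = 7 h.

Between t = 5 h and t = 7 h the flow falls from 55 to 34 cfs over 2×1 h = 2 h.
Per-interval ratio K = (34/55)^(1/2) = 0.7862; K_d = K^(24/1) = 0.003.

K_d ≈ 0.003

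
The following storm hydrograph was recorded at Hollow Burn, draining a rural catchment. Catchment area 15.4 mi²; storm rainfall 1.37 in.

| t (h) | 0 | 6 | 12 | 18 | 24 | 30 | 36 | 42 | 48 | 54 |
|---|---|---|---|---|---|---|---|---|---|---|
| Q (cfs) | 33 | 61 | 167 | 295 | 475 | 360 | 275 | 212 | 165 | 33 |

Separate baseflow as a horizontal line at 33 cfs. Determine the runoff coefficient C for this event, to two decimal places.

ΣQ_DR = 1746 cfs; V = ΣQ_DR·Δt = 3.771 × 10^7 ft³.
Runoff depth d = V / A = 1.054 in.
C = d / P = 1.054 / 1.37 = 0.77.

C ≈ 0.77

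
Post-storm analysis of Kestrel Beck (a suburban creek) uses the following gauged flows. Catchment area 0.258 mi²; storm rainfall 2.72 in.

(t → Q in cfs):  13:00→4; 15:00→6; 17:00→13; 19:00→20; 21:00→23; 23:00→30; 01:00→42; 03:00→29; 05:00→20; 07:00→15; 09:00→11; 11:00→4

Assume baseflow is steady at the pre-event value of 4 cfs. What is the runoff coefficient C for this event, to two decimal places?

C ≈ 0.75

ΣQ_DR = 169.0 cfs; V = ΣQ_DR·Δt = 1.217 × 10^6 ft³.
Runoff depth d = V / A = 2.030 in.
C = d / P = 2.030 / 2.72 = 0.75.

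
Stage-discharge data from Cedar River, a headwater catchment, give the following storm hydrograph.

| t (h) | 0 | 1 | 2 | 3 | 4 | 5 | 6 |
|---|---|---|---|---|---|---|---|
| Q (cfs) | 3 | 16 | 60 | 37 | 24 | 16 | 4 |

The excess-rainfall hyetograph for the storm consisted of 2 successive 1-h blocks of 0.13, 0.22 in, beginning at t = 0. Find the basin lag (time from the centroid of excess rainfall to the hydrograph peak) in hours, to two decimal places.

t_L ≈ 0.87 h

Centroid of excess rainfall: t_c = Σ P_i·t̄_i / ΣP_i = 1.1286 h (block centres at 0.5, 1.5 h).
Hydrograph peak occurs at t = 2 h, so basin lag t_L = 2 − 1.1286 = 0.87 h.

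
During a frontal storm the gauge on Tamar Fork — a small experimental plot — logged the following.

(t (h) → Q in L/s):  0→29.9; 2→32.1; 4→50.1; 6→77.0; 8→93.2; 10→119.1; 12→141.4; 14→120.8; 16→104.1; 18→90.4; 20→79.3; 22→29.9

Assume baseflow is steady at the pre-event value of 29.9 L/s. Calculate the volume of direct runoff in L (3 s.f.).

V ≈ 4.38 × 10^6 L

Direct-runoff ordinates (Q − Q_b): 0.0, 2.2, 20.2, 47.1, 63.3, 89.2, 111.5, 90.9, 74.2, 60.5, 49.4, 0.0 L/s.
ΣQ_DR = 608.5 L/s.
With Δt = 2 h = 7200 s, V = ΣQ_DR · Δt = 608.5 × 7200 = 4.38 × 10^6 L.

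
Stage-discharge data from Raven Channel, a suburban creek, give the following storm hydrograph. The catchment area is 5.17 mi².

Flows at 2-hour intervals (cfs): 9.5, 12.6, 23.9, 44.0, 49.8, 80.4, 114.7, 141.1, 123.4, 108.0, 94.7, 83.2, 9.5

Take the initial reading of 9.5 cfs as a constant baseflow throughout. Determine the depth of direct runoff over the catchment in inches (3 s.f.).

d ≈ 0.462 in

Direct runoff: 0.0, 3.1, 14.4, 34.5, 40.3, 70.9, 105.2, 131.6, 113.9, 98.5, 85.2, 73.7, 0.0 cfs; ΣQ_DR = 771.3 cfs.
V = ΣQ_DR · Δt = 771.3 × 7200 s = 5.553 × 10^6 ft³.
Over A = 5.17 mi², depth = V / A = 0.462 in.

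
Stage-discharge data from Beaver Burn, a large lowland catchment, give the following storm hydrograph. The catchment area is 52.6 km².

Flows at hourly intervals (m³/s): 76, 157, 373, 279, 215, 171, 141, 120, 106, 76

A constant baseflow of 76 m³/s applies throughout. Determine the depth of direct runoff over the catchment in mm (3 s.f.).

d ≈ 65.3 mm

Direct runoff: 0.0, 81.0, 297.0, 203.0, 139.0, 95.0, 65.0, 44.0, 30.0, 0.0 m³/s; ΣQ_DR = 954.0 m³/s.
V = ΣQ_DR · Δt = 954.0 × 3600 s = 3.434 × 10^6 m³.
Over A = 52.6 km², depth = V / A = 65.3 mm.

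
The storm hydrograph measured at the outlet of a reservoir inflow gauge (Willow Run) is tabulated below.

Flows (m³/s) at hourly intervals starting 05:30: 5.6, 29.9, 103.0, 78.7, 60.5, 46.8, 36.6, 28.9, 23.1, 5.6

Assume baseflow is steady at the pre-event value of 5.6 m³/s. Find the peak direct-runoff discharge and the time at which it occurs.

Q_p = 97.4 m³/s at t = 07:30

Subtracting baseflow gives direct-runoff ordinates: 0.0, 24.3, 97.4, 73.1, 54.9, 41.2, 31.0, 23.3, 17.5, 0.0 m³/s.
The maximum is 97.4 m³/s, occurring at the reading for t = 07:30.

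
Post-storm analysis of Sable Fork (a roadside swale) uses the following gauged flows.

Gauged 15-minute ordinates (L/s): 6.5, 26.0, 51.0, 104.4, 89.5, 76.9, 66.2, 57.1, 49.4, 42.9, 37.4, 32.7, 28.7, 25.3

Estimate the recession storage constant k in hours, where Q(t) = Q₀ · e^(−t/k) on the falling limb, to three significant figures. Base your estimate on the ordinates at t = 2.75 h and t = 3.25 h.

k ≈ 1.95 h

On the falling limb, Q drops from 32.7 to 25.3 L/s between t = 2.75 h and t = 3.25 h (Δt = 0.5 h).
k = −Δt / ln(Q₂/Q₁) = −0.5 / ln(25.3/32.7) = 1.95 h.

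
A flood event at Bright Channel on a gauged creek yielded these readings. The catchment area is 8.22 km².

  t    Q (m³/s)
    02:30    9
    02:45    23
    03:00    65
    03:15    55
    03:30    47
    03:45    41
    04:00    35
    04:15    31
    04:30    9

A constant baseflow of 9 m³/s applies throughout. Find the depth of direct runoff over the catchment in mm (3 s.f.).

Direct runoff: 0.0, 14.0, 56.0, 46.0, 38.0, 32.0, 26.0, 22.0, 0.0 m³/s; ΣQ_DR = 234.0 m³/s.
V = ΣQ_DR · Δt = 234.0 × 900 s = 2.106 × 10^5 m³.
Over A = 8.22 km², depth = V / A = 25.6 mm.

d ≈ 25.6 mm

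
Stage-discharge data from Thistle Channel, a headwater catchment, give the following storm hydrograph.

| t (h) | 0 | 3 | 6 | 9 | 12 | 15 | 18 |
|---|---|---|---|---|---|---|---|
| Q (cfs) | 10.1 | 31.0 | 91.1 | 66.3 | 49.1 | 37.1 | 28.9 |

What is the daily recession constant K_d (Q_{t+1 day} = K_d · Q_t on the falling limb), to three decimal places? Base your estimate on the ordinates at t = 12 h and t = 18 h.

Between t = 12 h and t = 18 h the flow falls from 49.1 to 28.9 cfs over 2×3 h = 6 h.
Per-interval ratio K = (28.9/49.1)^(1/2) = 0.7672; K_d = K^(24/3) = 0.120.

K_d ≈ 0.120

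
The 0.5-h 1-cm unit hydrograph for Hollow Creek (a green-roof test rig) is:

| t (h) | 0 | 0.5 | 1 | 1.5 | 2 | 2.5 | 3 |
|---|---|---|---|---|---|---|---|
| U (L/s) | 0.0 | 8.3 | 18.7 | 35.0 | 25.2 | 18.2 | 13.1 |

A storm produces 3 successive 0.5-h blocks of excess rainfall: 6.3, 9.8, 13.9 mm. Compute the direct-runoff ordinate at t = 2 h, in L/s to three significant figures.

Q ≈ 76.2 L/s

By discrete convolution, Q_j = Σ (P_i / 10 mm) · U_{j−i}.
At t = 2 h (j=4): Q = (6.3/10)·25.2 + (9.8/10)·35.0 + (13.9/10)·18.7 = 76.2 L/s.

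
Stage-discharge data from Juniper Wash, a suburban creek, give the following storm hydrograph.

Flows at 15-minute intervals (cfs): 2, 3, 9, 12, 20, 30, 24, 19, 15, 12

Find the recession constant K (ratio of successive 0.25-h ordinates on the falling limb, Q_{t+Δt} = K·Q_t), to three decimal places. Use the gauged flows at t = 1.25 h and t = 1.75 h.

Using the recession-limb readings at t = 1.25 h and t = 1.75 h: Q falls from 30 to 19 cfs over 2 intervals.
K = (Q₂/Q₁)^(1/2) = (19/30)^(1/2) = 0.796.

K ≈ 0.796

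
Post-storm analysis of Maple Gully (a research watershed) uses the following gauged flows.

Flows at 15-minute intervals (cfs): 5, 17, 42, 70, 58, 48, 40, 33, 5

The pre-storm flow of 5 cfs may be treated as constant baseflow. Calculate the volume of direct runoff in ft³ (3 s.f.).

Direct-runoff ordinates (Q − Q_b): 0.0, 12.0, 37.0, 65.0, 53.0, 43.0, 35.0, 28.0, 0.0 cfs.
ΣQ_DR = 273.0 cfs.
With Δt = 0.25 h = 900 s, V = ΣQ_DR · Δt = 273.0 × 900 = 2.46 × 10^5 ft³.

V ≈ 2.46 × 10^5 ft³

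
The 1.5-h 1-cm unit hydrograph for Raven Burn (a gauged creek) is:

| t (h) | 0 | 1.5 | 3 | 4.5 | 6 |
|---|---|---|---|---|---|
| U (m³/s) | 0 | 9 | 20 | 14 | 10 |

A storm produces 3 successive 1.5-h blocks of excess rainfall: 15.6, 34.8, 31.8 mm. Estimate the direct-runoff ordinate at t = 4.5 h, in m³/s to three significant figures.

By discrete convolution, Q_j = Σ (P_i / 10 mm) · U_{j−i}.
At t = 4.5 h (j=3): Q = (15.6/10)·14 + (34.8/10)·20 + (31.8/10)·9 = 120 m³/s.

Q ≈ 120 m³/s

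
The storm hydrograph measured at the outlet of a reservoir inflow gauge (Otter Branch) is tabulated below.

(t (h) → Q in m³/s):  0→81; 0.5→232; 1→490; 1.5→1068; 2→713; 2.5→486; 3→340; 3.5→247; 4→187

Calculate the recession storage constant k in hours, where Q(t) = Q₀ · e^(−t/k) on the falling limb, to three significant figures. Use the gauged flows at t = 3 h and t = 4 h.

On the falling limb, Q drops from 340 to 187 m³/s between t = 3 h and t = 4 h (Δt = 1 h).
k = −Δt / ln(Q₂/Q₁) = −1 / ln(187/340) = 1.67 h.

k ≈ 1.67 h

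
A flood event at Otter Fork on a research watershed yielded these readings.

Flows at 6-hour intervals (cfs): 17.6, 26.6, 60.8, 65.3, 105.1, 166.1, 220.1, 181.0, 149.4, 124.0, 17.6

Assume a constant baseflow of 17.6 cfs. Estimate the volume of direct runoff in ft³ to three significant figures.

Direct-runoff ordinates (Q − Q_b): 0.0, 9.0, 43.2, 47.7, 87.5, 148.5, 202.5, 163.4, 131.8, 106.4, 0.0 cfs.
ΣQ_DR = 940.0 cfs.
With Δt = 6 h = 21600 s, V = ΣQ_DR · Δt = 940.0 × 21600 = 2.03 × 10^7 ft³.

V ≈ 2.03 × 10^7 ft³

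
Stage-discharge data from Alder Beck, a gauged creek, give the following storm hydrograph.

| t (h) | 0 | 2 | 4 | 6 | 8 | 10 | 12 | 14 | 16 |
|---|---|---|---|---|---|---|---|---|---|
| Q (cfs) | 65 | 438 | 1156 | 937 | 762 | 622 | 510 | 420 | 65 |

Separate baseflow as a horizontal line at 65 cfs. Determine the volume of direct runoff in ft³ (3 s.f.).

Direct-runoff ordinates (Q − Q_b): 0.0, 373.0, 1091.0, 872.0, 697.0, 557.0, 445.0, 355.0, 0.0 cfs.
ΣQ_DR = 4390 cfs.
With Δt = 2 h = 7200 s, V = ΣQ_DR · Δt = 4390 × 7200 = 3.16 × 10^7 ft³.

V ≈ 3.16 × 10^7 ft³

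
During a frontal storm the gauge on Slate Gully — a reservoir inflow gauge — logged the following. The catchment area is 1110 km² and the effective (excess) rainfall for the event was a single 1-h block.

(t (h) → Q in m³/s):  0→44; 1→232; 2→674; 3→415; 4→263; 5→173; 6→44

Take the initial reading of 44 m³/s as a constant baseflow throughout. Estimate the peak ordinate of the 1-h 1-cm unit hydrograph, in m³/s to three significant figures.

U_p ≈ 1260 m³/s

Direct runoff: 0.0, 188.0, 630.0, 371.0, 219.0, 129.0, 0.0 m³/s; ΣQ_DR = 1537 m³/s, peak = 630.0 m³/s.
Runoff depth d = ΣQ_DR·Δt / A = 1537 × 3600 / (1110 km²) = 4.985 mm.
The 1-cm UH is the DRH scaled by (10 mm)/d, so U_p = 630.0 × 10/4.985 = 1260 m³/s.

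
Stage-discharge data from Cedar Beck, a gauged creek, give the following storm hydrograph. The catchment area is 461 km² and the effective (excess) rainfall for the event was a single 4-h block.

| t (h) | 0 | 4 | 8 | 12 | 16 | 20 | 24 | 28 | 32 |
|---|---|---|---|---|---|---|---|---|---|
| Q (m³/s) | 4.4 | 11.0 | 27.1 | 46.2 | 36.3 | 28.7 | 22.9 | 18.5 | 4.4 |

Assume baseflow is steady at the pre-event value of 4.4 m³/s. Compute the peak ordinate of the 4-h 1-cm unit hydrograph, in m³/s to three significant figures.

U_p ≈ 83.7 m³/s

Direct runoff: 0.0, 6.6, 22.7, 41.8, 31.9, 24.3, 18.5, 14.1, 0.0 m³/s; ΣQ_DR = 159.9 m³/s, peak = 41.8 m³/s.
Runoff depth d = ΣQ_DR·Δt / A = 159.9 × 14400 / (461 km²) = 4.995 mm.
The 1-cm UH is the DRH scaled by (10 mm)/d, so U_p = 41.8 × 10/4.995 = 83.7 m³/s.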